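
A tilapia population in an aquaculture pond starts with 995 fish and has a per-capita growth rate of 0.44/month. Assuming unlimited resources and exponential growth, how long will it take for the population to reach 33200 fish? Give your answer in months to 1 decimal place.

Set N₀·e^(rt) = 33200: e^(0.44·t) = 33200/995 = 33.367.
0.44·t = ln(33.367) = 3.5076, so t = 3.5076/0.44 = 7.9717.

8.0 months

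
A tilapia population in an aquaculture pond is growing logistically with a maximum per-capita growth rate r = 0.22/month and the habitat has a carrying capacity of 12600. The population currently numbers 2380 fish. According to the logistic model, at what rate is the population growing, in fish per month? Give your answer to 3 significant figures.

dN/dt = rN(1 − N/K) = 0.22 × 2380 × (1 − 2380/12600).
1 − 2380/12600 = 0.81111; dN/dt = 0.22 × 2380 × 0.81111 = 424.7.

425 fish per month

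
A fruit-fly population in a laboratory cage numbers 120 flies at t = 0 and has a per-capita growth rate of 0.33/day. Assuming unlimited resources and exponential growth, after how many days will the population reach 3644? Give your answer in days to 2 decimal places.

Set N₀·e^(rt) = 3644: e^(0.33·t) = 3644/120 = 30.367.
0.33·t = ln(30.367) = 3.4133, so t = 3.4133/0.33 = 10.343.

10.34 days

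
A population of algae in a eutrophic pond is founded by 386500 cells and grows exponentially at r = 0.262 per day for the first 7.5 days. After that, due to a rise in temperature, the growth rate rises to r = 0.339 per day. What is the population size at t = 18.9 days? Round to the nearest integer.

Phase 1: N(7.5) = 386500·e^(0.262×7.5) = 386500·e^1.965 = 2.757644×10^6.
Phase 2 runs for 18.9 − 7.5 = 11.4 days at r = 0.339.
N(18.9) = 2.757644×10^6·e^(0.339×11.4) = 2.757644×10^6·e^3.865 = 1.31496×10^8.

131496021 cells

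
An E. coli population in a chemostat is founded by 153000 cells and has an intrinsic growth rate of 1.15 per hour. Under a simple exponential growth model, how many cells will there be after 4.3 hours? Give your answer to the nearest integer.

N(t) = N₀·e^(rt) = 153000 × e^(1.15×4.3) = 153000 × e^4.945.
e^4.945 ≈ 140.47, so N ≈ 153000 × 140.47 = 2.149204×10^7.

21492040 cells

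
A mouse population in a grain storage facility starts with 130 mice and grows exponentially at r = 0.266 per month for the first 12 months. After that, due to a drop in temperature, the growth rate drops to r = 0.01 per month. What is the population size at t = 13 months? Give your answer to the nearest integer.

Phase 1: N(12) = 130·e^(0.266×12) = 130·e^3.192 = 3163.82.
Phase 2 runs for 13 − 12 = 1 months at r = 0.01.
N(13) = 3163.82·e^(0.01×1) = 3163.82·e^0.01 = 3195.61.

3196 mice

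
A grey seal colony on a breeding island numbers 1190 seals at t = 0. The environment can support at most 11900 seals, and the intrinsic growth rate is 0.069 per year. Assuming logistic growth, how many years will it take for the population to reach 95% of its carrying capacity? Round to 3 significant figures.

A = (K − N₀)/N₀ = (11900 − 1190)/1190 = 9.
Solve 11900/(1 + 9·e^(−0.069t)) = 11305: 1 + 9·e^(−0.069t) = 1.0526, so e^(−0.069t) = 0.00584795.
−0.069·t = ln(0.00584795) = -5.1417, so t = 5.1417/0.069 = 74.517.

74.5 years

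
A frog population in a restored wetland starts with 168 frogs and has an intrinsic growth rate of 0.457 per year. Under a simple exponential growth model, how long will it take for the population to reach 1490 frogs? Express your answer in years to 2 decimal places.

4.78 years

Set N₀·e^(rt) = 1490: e^(0.457·t) = 1490/168 = 8.869.
0.457·t = ln(8.869) = 2.1826, so t = 2.1826/0.457 = 4.7759.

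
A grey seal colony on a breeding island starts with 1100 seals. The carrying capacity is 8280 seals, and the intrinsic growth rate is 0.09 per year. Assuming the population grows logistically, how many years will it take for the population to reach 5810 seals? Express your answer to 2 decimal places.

A = (K − N₀)/N₀ = (8280 − 1100)/1100 = 6.5273.
Solve 8280/(1 + 6.5273·e^(−0.09t)) = 5810: 1 + 6.5273·e^(−0.09t) = 1.4251, so e^(−0.09t) = 0.0651312.
−0.09·t = ln(0.0651312) = -2.7314, so t = 2.7314/0.09 = 30.348.

30.35 years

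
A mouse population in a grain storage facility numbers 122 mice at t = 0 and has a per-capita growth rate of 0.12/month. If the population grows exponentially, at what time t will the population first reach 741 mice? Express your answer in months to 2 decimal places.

Set N₀·e^(rt) = 741: e^(0.12·t) = 741/122 = 6.0738.
0.12·t = ln(6.0738) = 1.804, so t = 1.804/0.12 = 15.033.

15.03 months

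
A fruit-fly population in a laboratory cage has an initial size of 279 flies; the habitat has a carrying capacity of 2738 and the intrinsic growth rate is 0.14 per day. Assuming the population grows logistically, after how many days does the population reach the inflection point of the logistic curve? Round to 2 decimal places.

Logistic growth is fastest at N = K/2 = 1369.
A = (K − N₀)/N₀ = 8.8136. Set K/(1 + A·e^(−rt)) = K/2 → A·e^(−rt) = 1.
e^(−0.14t) = 1/8.8136 = 0.113461, so t = ln(8.8136)/0.14 = 2.1763/0.14 = 15.545.

15.54 days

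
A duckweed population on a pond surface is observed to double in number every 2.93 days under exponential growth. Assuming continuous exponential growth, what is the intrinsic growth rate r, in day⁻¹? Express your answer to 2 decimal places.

0.24 per day

r = ln(2)/t_d = 0.6931/2.93 = 0.23657.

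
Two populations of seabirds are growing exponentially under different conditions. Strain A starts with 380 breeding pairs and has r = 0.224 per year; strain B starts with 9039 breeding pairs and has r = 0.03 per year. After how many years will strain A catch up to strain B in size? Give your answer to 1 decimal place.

Set 380·e^(0.224t) = 9039·e^(0.03t).
e^((0.224 − 0.03)t) = 9039/380 → e^(0.194·t) = 23.787.
0.194·t = ln(23.787) = 3.1691, so t = 3.1691/0.194 = 16.336.

16.3 years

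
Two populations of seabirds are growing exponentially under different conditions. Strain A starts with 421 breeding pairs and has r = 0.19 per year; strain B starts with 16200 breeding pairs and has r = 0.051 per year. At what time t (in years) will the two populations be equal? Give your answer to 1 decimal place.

Set 421·e^(0.19t) = 16200·e^(0.051t).
e^((0.19 − 0.051)t) = 16200/421 → e^(0.139·t) = 38.48.
0.139·t = ln(38.48) = 3.6501, so t = 3.6501/0.139 = 26.26.

26.3 years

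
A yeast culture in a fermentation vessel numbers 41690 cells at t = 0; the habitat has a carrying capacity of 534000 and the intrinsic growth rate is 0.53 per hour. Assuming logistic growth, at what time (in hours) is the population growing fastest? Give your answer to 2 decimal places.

4.66 hours

Logistic growth is fastest at N = K/2 = 267000.
A = (K − N₀)/N₀ = 11.809. Set K/(1 + A·e^(−rt)) = K/2 → A·e^(−rt) = 1.
e^(−0.53t) = 1/11.809 = 0.0846824, so t = ln(11.809)/0.53 = 2.4688/0.53 = 4.6582.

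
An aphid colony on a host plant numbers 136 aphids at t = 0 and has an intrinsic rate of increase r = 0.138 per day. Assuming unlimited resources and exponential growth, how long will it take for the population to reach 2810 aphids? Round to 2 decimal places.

Set N₀·e^(rt) = 2810: e^(0.138·t) = 2810/136 = 20.662.
0.138·t = ln(20.662) = 3.0283, so t = 3.0283/0.138 = 21.944.

21.94 days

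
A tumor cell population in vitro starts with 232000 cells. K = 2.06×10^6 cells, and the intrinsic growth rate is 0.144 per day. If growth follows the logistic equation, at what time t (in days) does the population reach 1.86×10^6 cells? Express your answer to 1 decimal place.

A = (K − N₀)/N₀ = (2.06×10^6 − 232000)/232000 = 7.8793.
Solve 2.06×10^6/(1 + 7.8793·e^(−0.144t)) = 1.86×10^6: 1 + 7.8793·e^(−0.144t) = 1.1075, so e^(−0.144t) = 0.0136467.
−0.144·t = ln(0.0136467) = -4.2943, so t = 4.2943/0.144 = 29.821.

29.8 days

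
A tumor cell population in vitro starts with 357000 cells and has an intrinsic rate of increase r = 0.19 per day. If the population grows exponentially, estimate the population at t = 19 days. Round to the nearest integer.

13196881 cells

N(t) = N₀·e^(rt) = 357000 × e^(0.19×19) = 357000 × e^3.61.
e^3.61 ≈ 36.966, so N ≈ 357000 × 36.966 = 1.319688×10^7.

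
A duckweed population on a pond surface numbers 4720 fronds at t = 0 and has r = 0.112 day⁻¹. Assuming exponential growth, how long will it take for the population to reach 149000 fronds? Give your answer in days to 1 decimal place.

30.8 days

Set N₀·e^(rt) = 149000: e^(0.112·t) = 149000/4720 = 31.568.
0.112·t = ln(31.568) = 3.4521, so t = 3.4521/0.112 = 30.823.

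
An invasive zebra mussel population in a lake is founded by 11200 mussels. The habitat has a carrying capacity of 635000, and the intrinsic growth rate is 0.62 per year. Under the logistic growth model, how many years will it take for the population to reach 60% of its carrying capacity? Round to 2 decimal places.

A = (K − N₀)/N₀ = (635000 − 11200)/11200 = 55.696.
Solve 635000/(1 + 55.696·e^(−0.62t)) = 381000: 1 + 55.696·e^(−0.62t) = 1.6667, so e^(−0.62t) = 0.0119696.
−0.62·t = ln(0.0119696) = -4.4254, so t = 4.4254/0.62 = 7.1377.

7.14 years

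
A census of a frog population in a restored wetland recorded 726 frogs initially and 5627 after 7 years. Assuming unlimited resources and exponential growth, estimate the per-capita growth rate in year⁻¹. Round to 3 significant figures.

From N(t) = N₀·e^(rt): e^(r·7) = 5627/726 = 7.7507.
r·7 = ln(7.7507) = 2.0478, so r = 2.0478/7 = 0.29254.

0.293 per year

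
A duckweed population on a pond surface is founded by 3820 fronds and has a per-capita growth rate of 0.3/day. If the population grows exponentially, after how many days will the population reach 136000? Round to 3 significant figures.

Set N₀·e^(rt) = 136000: e^(0.3·t) = 136000/3820 = 35.602.
0.3·t = ln(35.602) = 3.5724, so t = 3.5724/0.3 = 11.908.

11.9 days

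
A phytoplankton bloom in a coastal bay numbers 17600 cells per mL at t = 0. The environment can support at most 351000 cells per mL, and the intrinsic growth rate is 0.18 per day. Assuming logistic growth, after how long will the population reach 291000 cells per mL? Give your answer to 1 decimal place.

25.1 days

A = (K − N₀)/N₀ = (351000 − 17600)/17600 = 18.943.
Solve 351000/(1 + 18.943·e^(−0.18t)) = 291000: 1 + 18.943·e^(−0.18t) = 1.2062, so e^(−0.18t) = 0.0108844.
−0.18·t = ln(0.0108844) = -4.5204, so t = 4.5204/0.18 = 25.113.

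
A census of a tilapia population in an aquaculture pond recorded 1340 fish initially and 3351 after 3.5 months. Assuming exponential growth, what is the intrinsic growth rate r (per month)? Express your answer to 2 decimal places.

From N(t) = N₀·e^(rt): e^(r·3.5) = 3351/1340 = 2.5007.
r·3.5 = ln(2.5007) = 0.91659, so r = 0.91659/3.5 = 0.26188.

0.26 per month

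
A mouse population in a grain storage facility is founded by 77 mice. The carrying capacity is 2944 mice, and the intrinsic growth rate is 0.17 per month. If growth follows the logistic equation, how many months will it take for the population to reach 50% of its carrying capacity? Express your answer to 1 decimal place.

A = (K − N₀)/N₀ = (2944 − 77)/77 = 37.234.
Solve 2944/(1 + 37.234·e^(−0.17t)) = 1472: 1 + 37.234·e^(−0.17t) = 2, so e^(−0.17t) = 0.0268573.
−0.17·t = ln(0.0268573) = -3.6172, so t = 3.6172/0.17 = 21.278.

21.3 months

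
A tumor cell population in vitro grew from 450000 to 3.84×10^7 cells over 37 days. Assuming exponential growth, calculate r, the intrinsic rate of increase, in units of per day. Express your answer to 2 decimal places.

From N(t) = N₀·e^(rt): e^(r·37) = 3.84×10^7/450000 = 85.333.
r·37 = ln(85.333) = 4.4466, so r = 4.4466/37 = 0.12018.

0.12 per day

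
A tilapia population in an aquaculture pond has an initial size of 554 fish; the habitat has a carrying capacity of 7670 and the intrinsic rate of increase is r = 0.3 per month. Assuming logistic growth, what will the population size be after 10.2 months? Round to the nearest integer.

A = (K − N₀)/N₀ = (7670 − 554)/554 = 12.845.
N(t) = K/(1 + A·e^(−rt)) = 7670/(1 + 12.845×e^(−0.3×10.2)).
e^(−3.06) = 0.046888; denominator = 1 + 12.845×0.046888 = 1.6023.
N = 7670/1.6023 = 4786.98.

4787 fish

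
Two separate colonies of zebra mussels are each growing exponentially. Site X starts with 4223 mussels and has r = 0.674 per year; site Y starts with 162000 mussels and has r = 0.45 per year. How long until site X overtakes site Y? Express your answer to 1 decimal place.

Set 4223·e^(0.674t) = 162000·e^(0.45t).
e^((0.674 − 0.45)t) = 162000/4223 → e^(0.224·t) = 38.361.
0.224·t = ln(38.361) = 3.6471, so t = 3.6471/0.224 = 16.281.

16.3 years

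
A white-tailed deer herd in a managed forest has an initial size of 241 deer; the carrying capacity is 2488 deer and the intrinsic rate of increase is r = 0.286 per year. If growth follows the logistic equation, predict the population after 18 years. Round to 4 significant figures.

2360 deer

A = (K − N₀)/N₀ = (2488 − 241)/241 = 9.3237.
N(t) = K/(1 + A·e^(−rt)) = 2488/(1 + 9.3237×e^(−0.286×18)).
e^(−5.148) = 0.005811; denominator = 1 + 9.3237×0.005811 = 1.0542.
N = 2488/1.0542 = 2360.13.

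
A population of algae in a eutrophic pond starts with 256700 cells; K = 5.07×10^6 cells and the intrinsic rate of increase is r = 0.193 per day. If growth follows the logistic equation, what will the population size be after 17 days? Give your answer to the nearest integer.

A = (K − N₀)/N₀ = (5.07×10^6 − 256700)/256700 = 18.751.
N(t) = K/(1 + A·e^(−rt)) = 5.07×10^6/(1 + 18.751×e^(−0.193×17)).
e^(−3.281) = 0.037591; denominator = 1 + 18.751×0.037591 = 1.7049.
N = 5.07×10^6/1.7049 = 2.973868×10^6.

2973868 cells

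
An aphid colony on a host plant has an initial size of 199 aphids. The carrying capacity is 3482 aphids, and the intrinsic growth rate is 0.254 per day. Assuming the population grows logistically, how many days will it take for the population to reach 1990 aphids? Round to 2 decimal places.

A = (K − N₀)/N₀ = (3482 − 199)/199 = 16.497.
Solve 3482/(1 + 16.497·e^(−0.254t)) = 1990: 1 + 16.497·e^(−0.254t) = 1.7497, so e^(−0.254t) = 0.0454462.
−0.254·t = ln(0.0454462) = -3.0912, so t = 3.0912/0.254 = 12.17.

12.17 days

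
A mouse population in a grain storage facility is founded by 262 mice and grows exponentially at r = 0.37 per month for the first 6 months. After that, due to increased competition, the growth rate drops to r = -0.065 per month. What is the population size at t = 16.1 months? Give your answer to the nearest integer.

Phase 1: N(6) = 262·e^(0.37×6) = 262·e^2.22 = 2412.32.
Phase 2 runs for 16.1 − 6 = 10.1 months at r = -0.065.
N(16.1) = 2412.32·e^(-0.065×10.1) = 2412.32·e^-0.6565 = 1251.18.

1251 mice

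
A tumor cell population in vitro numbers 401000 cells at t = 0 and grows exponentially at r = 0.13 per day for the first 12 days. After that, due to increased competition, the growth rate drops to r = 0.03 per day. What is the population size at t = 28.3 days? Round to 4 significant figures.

Phase 1: N(12) = 401000·e^(0.13×12) = 401000·e^1.56 = 1.908287×10^6.
Phase 2 runs for 28.3 − 12 = 16.3 days at r = 0.03.
N(28.3) = 1.908287×10^6·e^(0.03×16.3) = 1.908287×10^6·e^0.489 = 3.111815×10^6.

3112000 cells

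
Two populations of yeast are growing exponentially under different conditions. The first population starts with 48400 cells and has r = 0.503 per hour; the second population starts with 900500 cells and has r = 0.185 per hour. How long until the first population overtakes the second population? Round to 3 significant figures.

Set 48400·e^(0.503t) = 900500·e^(0.185t).
e^((0.503 − 0.185)t) = 900500/48400 → e^(0.318·t) = 18.605.
0.318·t = ln(18.605) = 2.9235, so t = 2.9235/0.318 = 9.1932.

9.19 hours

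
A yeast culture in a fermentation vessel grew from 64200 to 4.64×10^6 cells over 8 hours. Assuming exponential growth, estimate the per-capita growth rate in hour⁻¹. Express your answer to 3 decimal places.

From N(t) = N₀·e^(rt): e^(r·8) = 4.64×10^6/64200 = 72.274.
r·8 = ln(72.274) = 4.2805, so r = 4.2805/8 = 0.53506.

0.535 per hour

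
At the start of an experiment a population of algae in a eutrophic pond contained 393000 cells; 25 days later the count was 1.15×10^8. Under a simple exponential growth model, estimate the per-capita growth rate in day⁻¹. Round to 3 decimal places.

From N(t) = N₀·e^(rt): e^(r·25) = 1.15×10^8/393000 = 292.62.
r·25 = ln(292.62) = 5.6789, so r = 5.6789/25 = 0.22716.

0.227 per day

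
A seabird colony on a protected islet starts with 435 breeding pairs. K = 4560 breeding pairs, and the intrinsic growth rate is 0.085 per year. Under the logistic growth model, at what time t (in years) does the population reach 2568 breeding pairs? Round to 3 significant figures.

A = (K − N₀)/N₀ = (4560 − 435)/435 = 9.4828.
Solve 4560/(1 + 9.4828·e^(−0.085t)) = 2568: 1 + 9.4828·e^(−0.085t) = 1.7757, so e^(−0.085t) = 0.0818012.
−0.085·t = ln(0.0818012) = -2.5035, so t = 2.5035/0.085 = 29.453.

29.5 years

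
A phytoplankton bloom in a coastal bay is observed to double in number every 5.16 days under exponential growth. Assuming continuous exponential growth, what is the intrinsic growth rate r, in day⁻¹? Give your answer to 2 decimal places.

r = ln(2)/t_d = 0.6931/5.16 = 0.13433.

0.13 per day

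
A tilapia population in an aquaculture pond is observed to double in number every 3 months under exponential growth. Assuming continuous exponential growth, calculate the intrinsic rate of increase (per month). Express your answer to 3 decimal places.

0.231 per month

r = ln(2)/t_d = 0.6931/3 = 0.23105.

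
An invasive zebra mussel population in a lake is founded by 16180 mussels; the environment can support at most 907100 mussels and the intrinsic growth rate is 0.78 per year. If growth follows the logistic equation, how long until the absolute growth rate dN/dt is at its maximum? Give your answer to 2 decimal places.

5.14 years

Logistic growth is fastest at N = K/2 = 453550.
A = (K − N₀)/N₀ = 55.063. Set K/(1 + A·e^(−rt)) = K/2 → A·e^(−rt) = 1.
e^(−0.78t) = 1/55.063 = 0.018161, so t = ln(55.063)/0.78 = 4.0085/0.78 = 5.1391.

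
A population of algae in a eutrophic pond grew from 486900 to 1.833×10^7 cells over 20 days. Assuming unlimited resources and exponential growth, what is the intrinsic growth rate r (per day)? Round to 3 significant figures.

0.181 per day

From N(t) = N₀·e^(rt): e^(r·20) = 1.833×10^7/486900 = 37.646.
r·20 = ln(37.646) = 3.6282, so r = 3.6282/20 = 0.18141.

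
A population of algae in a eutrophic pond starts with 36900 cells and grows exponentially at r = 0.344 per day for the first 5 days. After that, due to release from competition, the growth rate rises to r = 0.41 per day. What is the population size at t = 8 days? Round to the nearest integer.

705010 cells

Phase 1: N(5) = 36900·e^(0.344×5) = 36900·e^1.72 = 206069.
Phase 2 runs for 8 − 5 = 3 days at r = 0.41.
N(8) = 206069·e^(0.41×3) = 206069·e^1.23 = 705010.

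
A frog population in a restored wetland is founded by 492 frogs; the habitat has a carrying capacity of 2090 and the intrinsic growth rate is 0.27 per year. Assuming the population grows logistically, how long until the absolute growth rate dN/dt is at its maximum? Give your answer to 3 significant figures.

4.36 years

Logistic growth is fastest at N = K/2 = 1045.
A = (K − N₀)/N₀ = 3.248. Set K/(1 + A·e^(−rt)) = K/2 → A·e^(−rt) = 1.
e^(−0.27t) = 1/3.248 = 0.307885, so t = ln(3.248)/0.27 = 1.178/0.27 = 4.3631.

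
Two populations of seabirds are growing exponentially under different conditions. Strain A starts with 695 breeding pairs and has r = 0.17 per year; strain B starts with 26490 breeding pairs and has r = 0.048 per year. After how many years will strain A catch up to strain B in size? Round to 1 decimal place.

29.8 years

Set 695·e^(0.17t) = 26490·e^(0.048t).
e^((0.17 − 0.048)t) = 26490/695 → e^(0.122·t) = 38.115.
0.122·t = ln(38.115) = 3.6406, so t = 3.6406/0.122 = 29.841.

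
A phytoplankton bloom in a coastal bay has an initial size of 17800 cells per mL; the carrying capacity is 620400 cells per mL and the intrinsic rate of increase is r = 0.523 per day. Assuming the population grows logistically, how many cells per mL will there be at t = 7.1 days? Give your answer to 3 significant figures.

340000 cells per mL

A = (K − N₀)/N₀ = (620400 − 17800)/17800 = 33.854.
N(t) = K/(1 + A·e^(−rt)) = 620400/(1 + 33.854×e^(−0.523×7.1)).
e^(−3.713) = 0.024397; denominator = 1 + 33.854×0.024397 = 1.8259.
N = 620400/1.8259 = 339772.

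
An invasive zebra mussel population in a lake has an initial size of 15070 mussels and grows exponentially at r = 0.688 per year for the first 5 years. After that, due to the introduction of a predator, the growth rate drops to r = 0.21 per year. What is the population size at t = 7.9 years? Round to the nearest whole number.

Phase 1: N(5) = 15070·e^(0.688×5) = 15070·e^3.44 = 469987.
Phase 2 runs for 7.9 − 5 = 2.9 years at r = 0.21.
N(7.9) = 469987·e^(0.21×2.9) = 469987·e^0.609 = 864115.

864115 mussels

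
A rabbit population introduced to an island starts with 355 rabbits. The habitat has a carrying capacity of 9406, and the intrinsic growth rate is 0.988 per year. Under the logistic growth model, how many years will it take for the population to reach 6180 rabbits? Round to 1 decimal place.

3.9 years

A = (K − N₀)/N₀ = (9406 − 355)/355 = 25.496.
Solve 9406/(1 + 25.496·e^(−0.988t)) = 6180: 1 + 25.496·e^(−0.988t) = 1.522, so e^(−0.988t) = 0.0204742.
−0.988·t = ln(0.0204742) = -3.8886, so t = 3.8886/0.988 = 3.9358.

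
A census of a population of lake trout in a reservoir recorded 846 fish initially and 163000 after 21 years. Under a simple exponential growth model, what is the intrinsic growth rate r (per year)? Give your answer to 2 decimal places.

0.25 per year

From N(t) = N₀·e^(rt): e^(r·21) = 163000/846 = 192.67.
r·21 = ln(192.67) = 5.261, so r = 5.261/21 = 0.25052.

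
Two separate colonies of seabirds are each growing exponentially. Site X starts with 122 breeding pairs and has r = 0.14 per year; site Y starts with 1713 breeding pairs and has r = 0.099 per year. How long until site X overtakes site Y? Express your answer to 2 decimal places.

64.44 years

Set 122·e^(0.14t) = 1713·e^(0.099t).
e^((0.14 − 0.099)t) = 1713/122 → e^(0.041·t) = 14.041.
0.041·t = ln(14.041) = 2.642, so t = 2.642/0.041 = 64.439.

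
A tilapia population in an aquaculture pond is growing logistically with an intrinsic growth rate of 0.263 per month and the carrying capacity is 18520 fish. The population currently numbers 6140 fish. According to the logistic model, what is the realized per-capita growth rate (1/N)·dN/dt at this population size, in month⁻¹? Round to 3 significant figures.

0.176 per month

(1/N)·dN/dt = r(1 − N/K) = 0.263 × (1 − 6140/18520).
= 0.263 × 0.66847 = 0.17581.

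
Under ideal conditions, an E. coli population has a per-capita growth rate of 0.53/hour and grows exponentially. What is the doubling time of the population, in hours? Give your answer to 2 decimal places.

Doubling time t_d = ln(2)/r = 0.6931/0.53 = 1.3078.

1.31 hours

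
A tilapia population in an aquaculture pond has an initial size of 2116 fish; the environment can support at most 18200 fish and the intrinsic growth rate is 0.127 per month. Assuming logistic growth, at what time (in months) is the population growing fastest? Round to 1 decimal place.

Logistic growth is fastest at N = K/2 = 9100.
A = (K − N₀)/N₀ = 7.6011. Set K/(1 + A·e^(−rt)) = K/2 → A·e^(−rt) = 1.
e^(−0.127t) = 1/7.6011 = 0.131559, so t = ln(7.6011)/0.127 = 2.0283/0.127 = 15.971.

16.0 months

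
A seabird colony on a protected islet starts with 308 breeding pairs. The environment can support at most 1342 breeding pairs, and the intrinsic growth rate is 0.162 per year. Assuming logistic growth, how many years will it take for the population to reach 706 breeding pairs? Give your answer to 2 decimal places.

8.12 years

A = (K − N₀)/N₀ = (1342 − 308)/308 = 3.3571.
Solve 1342/(1 + 3.3571·e^(−0.162t)) = 706: 1 + 3.3571·e^(−0.162t) = 1.9008, so e^(−0.162t) = 0.268338.
−0.162·t = ln(0.268338) = -1.3155, so t = 1.3155/0.162 = 8.1204.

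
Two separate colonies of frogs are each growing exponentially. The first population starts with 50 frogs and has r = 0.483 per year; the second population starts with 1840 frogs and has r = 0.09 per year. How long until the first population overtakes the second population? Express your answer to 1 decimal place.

Set 50·e^(0.483t) = 1840·e^(0.09t).
e^((0.483 − 0.09)t) = 1840/50 → e^(0.393·t) = 36.8.
0.393·t = ln(36.8) = 3.6055, so t = 3.6055/0.393 = 9.1743.

9.2 years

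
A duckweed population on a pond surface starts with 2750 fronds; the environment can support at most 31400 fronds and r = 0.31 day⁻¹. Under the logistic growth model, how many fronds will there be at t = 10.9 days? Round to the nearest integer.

A = (K − N₀)/N₀ = (31400 − 2750)/2750 = 10.418.
N(t) = K/(1 + A·e^(−rt)) = 31400/(1 + 10.418×e^(−0.31×10.9)).
e^(−3.379) = 0.034082; denominator = 1 + 10.418×0.034082 = 1.3551.
N = 31400/1.3551 = 23172.3.

23172 fronds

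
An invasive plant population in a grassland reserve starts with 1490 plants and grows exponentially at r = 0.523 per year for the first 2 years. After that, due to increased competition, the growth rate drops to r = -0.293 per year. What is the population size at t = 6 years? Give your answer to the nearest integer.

Phase 1: N(2) = 1490·e^(0.523×2) = 1490·e^1.046 = 4240.9.
Phase 2 runs for 6 − 2 = 4 years at r = -0.293.
N(6) = 4240.9·e^(-0.293×4) = 4240.9·e^-1.172 = 1313.61.

1314 plants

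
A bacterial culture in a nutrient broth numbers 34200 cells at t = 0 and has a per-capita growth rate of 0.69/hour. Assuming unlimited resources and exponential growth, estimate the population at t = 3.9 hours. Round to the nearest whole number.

N(t) = N₀·e^(rt) = 34200 × e^(0.69×3.9) = 34200 × e^2.691.
e^2.691 ≈ 14.746, so N ≈ 34200 × 14.746 = 504327.

504327 cells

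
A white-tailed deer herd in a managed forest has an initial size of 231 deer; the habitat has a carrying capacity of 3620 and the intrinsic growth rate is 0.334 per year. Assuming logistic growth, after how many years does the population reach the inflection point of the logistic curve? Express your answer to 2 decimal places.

Logistic growth is fastest at N = K/2 = 1810.
A = (K − N₀)/N₀ = 14.671. Set K/(1 + A·e^(−rt)) = K/2 → A·e^(−rt) = 1.
e^(−0.334t) = 1/14.671 = 0.0681617, so t = ln(14.671)/0.334 = 2.6859/0.334 = 8.0415.

8.04 years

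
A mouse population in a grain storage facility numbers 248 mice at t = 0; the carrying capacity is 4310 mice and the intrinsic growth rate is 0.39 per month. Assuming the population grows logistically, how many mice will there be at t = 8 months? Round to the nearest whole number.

2501 mice

A = (K − N₀)/N₀ = (4310 − 248)/248 = 16.379.
N(t) = K/(1 + A·e^(−rt)) = 4310/(1 + 16.379×e^(−0.39×8)).
e^(−3.12) = 0.044157; denominator = 1 + 16.379×0.044157 = 1.7233.
N = 4310/1.7233 = 2501.09.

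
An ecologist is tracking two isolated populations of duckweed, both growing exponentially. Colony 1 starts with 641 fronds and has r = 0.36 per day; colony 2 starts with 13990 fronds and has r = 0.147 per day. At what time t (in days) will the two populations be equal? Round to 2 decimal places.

Set 641·e^(0.36t) = 13990·e^(0.147t).
e^((0.36 − 0.147)t) = 13990/641 → e^(0.213·t) = 21.825.
0.213·t = ln(21.825) = 3.0831, so t = 3.0831/0.213 = 14.475.

14.47 days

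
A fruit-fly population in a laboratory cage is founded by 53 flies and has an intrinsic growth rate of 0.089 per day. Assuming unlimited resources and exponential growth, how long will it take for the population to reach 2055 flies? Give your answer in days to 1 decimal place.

41.1 days

Set N₀·e^(rt) = 2055: e^(0.089·t) = 2055/53 = 38.774.
0.089·t = ln(38.774) = 3.6577, so t = 3.6577/0.089 = 41.098.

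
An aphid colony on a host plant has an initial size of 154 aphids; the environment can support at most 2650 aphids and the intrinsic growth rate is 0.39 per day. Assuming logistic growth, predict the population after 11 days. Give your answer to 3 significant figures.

A = (K − N₀)/N₀ = (2650 − 154)/154 = 16.208.
N(t) = K/(1 + A·e^(−rt)) = 2650/(1 + 16.208×e^(−0.39×11)).
e^(−4.29) = 0.013705; denominator = 1 + 16.208×0.013705 = 1.2221.
N = 2650/1.2221 = 2168.35.

2170 aphids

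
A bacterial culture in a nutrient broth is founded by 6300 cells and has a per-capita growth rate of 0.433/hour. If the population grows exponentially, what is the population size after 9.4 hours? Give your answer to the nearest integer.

N(t) = N₀·e^(rt) = 6300 × e^(0.433×9.4) = 6300 × e^4.07.
e^4.07 ≈ 58.569, so N ≈ 6300 × 58.569 = 368983.

368983 cells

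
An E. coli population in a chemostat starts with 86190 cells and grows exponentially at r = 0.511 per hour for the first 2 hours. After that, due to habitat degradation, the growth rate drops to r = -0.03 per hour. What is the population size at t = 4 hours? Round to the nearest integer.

Phase 1: N(2) = 86190·e^(0.511×2) = 86190·e^1.022 = 239500.
Phase 2 runs for 4 − 2 = 2 hours at r = -0.03.
N(4) = 239500·e^(-0.03×2) = 239500·e^-0.06 = 225553.

225553 cells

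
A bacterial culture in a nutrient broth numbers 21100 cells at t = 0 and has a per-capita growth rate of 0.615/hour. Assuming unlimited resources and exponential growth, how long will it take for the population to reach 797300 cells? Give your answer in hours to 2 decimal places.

Set N₀·e^(rt) = 797300: e^(0.615·t) = 797300/21100 = 37.787.
0.615·t = ln(37.787) = 3.632, so t = 3.632/0.615 = 5.9056.

5.91 hours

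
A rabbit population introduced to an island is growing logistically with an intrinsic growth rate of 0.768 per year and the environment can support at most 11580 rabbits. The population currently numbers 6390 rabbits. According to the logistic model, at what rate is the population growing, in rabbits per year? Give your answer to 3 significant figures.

dN/dt = rN(1 − N/K) = 0.768 × 6390 × (1 − 6390/11580).
1 − 6390/11580 = 0.44819; dN/dt = 0.768 × 6390 × 0.44819 = 2199.5.

2200 rabbits per year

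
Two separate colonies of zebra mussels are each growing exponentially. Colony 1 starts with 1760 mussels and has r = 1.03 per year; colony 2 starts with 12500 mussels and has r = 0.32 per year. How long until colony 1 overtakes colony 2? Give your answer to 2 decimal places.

Set 1760·e^(1.03t) = 12500·e^(0.32t).
e^((1.03 − 0.32)t) = 12500/1760 → e^(0.71·t) = 7.1023.
0.71·t = ln(7.1023) = 1.9604, so t = 1.9604/0.71 = 2.7611.

2.76 years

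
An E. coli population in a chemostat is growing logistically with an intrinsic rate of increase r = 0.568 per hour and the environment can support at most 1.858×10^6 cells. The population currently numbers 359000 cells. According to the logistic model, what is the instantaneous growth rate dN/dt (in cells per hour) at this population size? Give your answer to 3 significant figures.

165000 cells per hour

dN/dt = rN(1 − N/K) = 0.568 × 359000 × (1 − 359000/1.858×10^6).
1 − 359000/1.858×10^6 = 0.80678; dN/dt = 0.568 × 359000 × 0.80678 = 1.64512×10^5.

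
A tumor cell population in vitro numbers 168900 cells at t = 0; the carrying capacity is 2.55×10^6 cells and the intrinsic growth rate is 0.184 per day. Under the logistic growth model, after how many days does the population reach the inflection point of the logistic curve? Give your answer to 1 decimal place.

Logistic growth is fastest at N = K/2 = 1.275×10^6.
A = (K − N₀)/N₀ = 14.098. Set K/(1 + A·e^(−rt)) = K/2 → A·e^(−rt) = 1.
e^(−0.184t) = 1/14.098 = 0.0709336, so t = ln(14.098)/0.184 = 2.646/0.184 = 14.38.

14.4 days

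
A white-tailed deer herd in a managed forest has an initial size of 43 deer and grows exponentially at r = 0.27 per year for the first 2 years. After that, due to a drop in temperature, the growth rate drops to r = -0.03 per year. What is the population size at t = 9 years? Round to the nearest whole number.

60 deer

Phase 1: N(2) = 43·e^(0.27×2) = 43·e^0.54 = 73.7883.
Phase 2 runs for 9 − 2 = 7 years at r = -0.03.
N(9) = 73.7883·e^(-0.03×7) = 73.7883·e^-0.21 = 59.8116.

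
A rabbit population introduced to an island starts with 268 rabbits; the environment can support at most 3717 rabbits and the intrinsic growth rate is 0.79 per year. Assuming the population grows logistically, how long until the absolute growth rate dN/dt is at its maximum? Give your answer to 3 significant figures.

3.23 years

Logistic growth is fastest at N = K/2 = 1858.5.
A = (K − N₀)/N₀ = 12.869. Set K/(1 + A·e^(−rt)) = K/2 → A·e^(−rt) = 1.
e^(−0.79t) = 1/12.869 = 0.0777037, so t = ln(12.869)/0.79 = 2.5549/0.79 = 3.234.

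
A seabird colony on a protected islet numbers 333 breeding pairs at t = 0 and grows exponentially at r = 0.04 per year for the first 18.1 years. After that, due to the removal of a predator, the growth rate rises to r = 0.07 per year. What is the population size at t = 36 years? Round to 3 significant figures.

2400 breeding pairs

Phase 1: N(18.1) = 333·e^(0.04×18.1) = 333·e^0.724 = 686.868.
Phase 2 runs for 36 − 18.1 = 17.9 years at r = 0.07.
N(36) = 686.868·e^(0.07×17.9) = 686.868·e^1.253 = 2404.61.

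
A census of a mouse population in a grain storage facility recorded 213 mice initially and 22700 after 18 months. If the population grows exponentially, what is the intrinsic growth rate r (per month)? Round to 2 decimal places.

From N(t) = N₀·e^(rt): e^(r·18) = 22700/213 = 106.57.
r·18 = ln(106.57) = 4.6688, so r = 4.6688/18 = 0.25938.

0.26 per month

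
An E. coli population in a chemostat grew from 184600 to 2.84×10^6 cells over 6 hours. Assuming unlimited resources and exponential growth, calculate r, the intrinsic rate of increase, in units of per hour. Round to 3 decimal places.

0.456 per hour

From N(t) = N₀·e^(rt): e^(r·6) = 2.84×10^6/184600 = 15.385.
r·6 = ln(15.385) = 2.7334, so r = 2.7334/6 = 0.45556.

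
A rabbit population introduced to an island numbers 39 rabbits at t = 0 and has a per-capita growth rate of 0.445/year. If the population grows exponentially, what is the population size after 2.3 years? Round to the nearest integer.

N(t) = N₀·e^(rt) = 39 × e^(0.445×2.3) = 39 × e^1.023.
e^1.023 ≈ 2.7829, so N ≈ 39 × 2.7829 = 108.534.

109 rabbits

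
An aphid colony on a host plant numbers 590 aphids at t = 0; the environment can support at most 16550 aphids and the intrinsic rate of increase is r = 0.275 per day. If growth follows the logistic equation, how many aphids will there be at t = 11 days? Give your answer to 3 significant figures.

A = (K − N₀)/N₀ = (16550 − 590)/590 = 27.051.
N(t) = K/(1 + A·e^(−rt)) = 16550/(1 + 27.051×e^(−0.275×11)).
e^(−3.025) = 0.048558; denominator = 1 + 27.051×0.048558 = 2.3135.
N = 16550/2.3135 = 7153.57.

7150 aphids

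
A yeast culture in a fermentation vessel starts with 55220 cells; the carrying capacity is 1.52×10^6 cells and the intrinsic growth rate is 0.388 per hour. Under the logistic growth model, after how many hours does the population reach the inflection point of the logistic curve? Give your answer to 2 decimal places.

Logistic growth is fastest at N = K/2 = 760000.
A = (K − N₀)/N₀ = 26.526. Set K/(1 + A·e^(−rt)) = K/2 → A·e^(−rt) = 1.
e^(−0.388t) = 1/26.526 = 0.0376985, so t = ln(26.526)/0.388 = 3.2781/0.388 = 8.4488.

8.45 hours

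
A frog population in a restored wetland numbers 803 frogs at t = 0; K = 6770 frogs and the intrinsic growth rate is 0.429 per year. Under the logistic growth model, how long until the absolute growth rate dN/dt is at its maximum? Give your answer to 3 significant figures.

Logistic growth is fastest at N = K/2 = 3385.
A = (K − N₀)/N₀ = 7.4309. Set K/(1 + A·e^(−rt)) = K/2 → A·e^(−rt) = 1.
e^(−0.429t) = 1/7.4309 = 0.134573, so t = ln(7.4309)/0.429 = 2.0056/0.429 = 4.6752.

4.68 years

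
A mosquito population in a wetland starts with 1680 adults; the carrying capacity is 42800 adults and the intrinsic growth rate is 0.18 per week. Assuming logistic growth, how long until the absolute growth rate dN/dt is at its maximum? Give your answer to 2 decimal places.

Logistic growth is fastest at N = K/2 = 21400.
A = (K − N₀)/N₀ = 24.476. Set K/(1 + A·e^(−rt)) = K/2 → A·e^(−rt) = 1.
e^(−0.18t) = 1/24.476 = 0.040856, so t = ln(24.476)/0.18 = 3.1977/0.18 = 17.765.

17.77 weeks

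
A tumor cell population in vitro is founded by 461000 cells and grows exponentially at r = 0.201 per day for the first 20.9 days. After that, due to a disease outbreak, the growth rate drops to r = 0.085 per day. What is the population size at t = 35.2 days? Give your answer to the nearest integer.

Phase 1: N(20.9) = 461000·e^(0.201×20.9) = 461000·e^4.201 = 3.077008×10^7.
Phase 2 runs for 35.2 − 20.9 = 14.3 days at r = 0.085.
N(35.2) = 3.077008×10^7·e^(0.085×14.3) = 3.077008×10^7·e^1.216 = 1.037561×10^8.

103756080 cells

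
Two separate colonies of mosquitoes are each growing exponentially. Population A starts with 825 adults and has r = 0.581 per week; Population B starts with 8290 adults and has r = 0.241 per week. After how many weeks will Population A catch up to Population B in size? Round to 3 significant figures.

Set 825·e^(0.581t) = 8290·e^(0.241t).
e^((0.581 − 0.241)t) = 8290/825 → e^(0.34·t) = 10.048.
0.34·t = ln(10.048) = 2.3074, so t = 2.3074/0.34 = 6.7865.

6.79 weeks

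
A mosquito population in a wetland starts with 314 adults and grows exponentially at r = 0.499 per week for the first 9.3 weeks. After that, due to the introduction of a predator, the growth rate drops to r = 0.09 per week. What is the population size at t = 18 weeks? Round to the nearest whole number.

Phase 1: N(9.3) = 314·e^(0.499×9.3) = 314·e^4.641 = 32535.7.
Phase 2 runs for 18 − 9.3 = 8.7 weeks at r = 0.09.
N(18) = 32535.7·e^(0.09×8.7) = 32535.7·e^0.783 = 71189.

71189 adults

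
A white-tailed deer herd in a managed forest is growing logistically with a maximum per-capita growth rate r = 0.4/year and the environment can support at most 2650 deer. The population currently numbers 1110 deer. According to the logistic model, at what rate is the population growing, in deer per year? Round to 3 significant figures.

dN/dt = rN(1 − N/K) = 0.4 × 1110 × (1 − 1110/2650).
1 − 1110/2650 = 0.58113; dN/dt = 0.4 × 1110 × 0.58113 = 258.02.

258 deer per year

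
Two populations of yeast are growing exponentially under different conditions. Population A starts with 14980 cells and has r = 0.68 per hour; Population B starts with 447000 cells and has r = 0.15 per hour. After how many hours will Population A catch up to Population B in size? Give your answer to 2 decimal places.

6.41 hours

Set 14980·e^(0.68t) = 447000·e^(0.15t).
e^((0.68 − 0.15)t) = 447000/14980 → e^(0.53·t) = 29.84.
0.53·t = ln(29.84) = 3.3958, so t = 3.3958/0.53 = 6.4073.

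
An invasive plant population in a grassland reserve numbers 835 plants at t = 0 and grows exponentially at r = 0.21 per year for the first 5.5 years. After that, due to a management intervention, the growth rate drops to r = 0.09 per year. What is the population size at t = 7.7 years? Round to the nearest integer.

3231 plants

Phase 1: N(5.5) = 835·e^(0.21×5.5) = 835·e^1.155 = 2650.31.
Phase 2 runs for 7.7 − 5.5 = 2.2 years at r = 0.09.
N(7.7) = 2650.31·e^(0.09×2.2) = 2650.31·e^0.198 = 3230.63.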